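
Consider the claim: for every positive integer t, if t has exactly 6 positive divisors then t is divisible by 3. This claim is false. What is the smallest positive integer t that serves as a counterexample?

t = 20

A counterexample is any positive integer t such that t has exactly 6 positive divisors but t is not divisible by 3; we check each in order.
t = 12: τ(12) = 6; 12 mod 3 = 0.
t = 18: τ(18) = 6; 18 mod 3 = 0.
t = 20: τ(20) = 6; 20 mod 3 = 2.
Hence t = 20 is a counterexample.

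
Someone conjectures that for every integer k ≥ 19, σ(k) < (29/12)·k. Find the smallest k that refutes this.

k = 24

A counterexample is any integer k ≥ 19 such that the claim fails; we check each in order.
k = 19: σ(19) = 20; 20 < 551/12.
k = 20: σ(20) = 42; 42 < 145/3.
k = 21: σ(21) = 32; 32 < 203/4.
k = 22: σ(22) = 36; 36 < 319/6.
k = 23: σ(23) = 24; 24 < 667/12.
k = 24: σ(24) = 60; 60 ≥ 58.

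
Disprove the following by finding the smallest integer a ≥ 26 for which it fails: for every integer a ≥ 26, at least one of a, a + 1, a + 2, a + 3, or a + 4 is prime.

a = 32

For a = 26, 27, 28, 29, 30, 31 the conclusion holds.
a = 32: 32 = 2 × 16; 33 = 3 × 11; 34 = 2 × 17; 35 = 5 × 7; 36 = 2 × 18 — all composite.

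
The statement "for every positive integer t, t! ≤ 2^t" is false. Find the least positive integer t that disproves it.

t = 4

We need the least positive integer t for which t! > 2^t.
t = 1: t! = 1 and 2^t = 2, so 1 ≤ 2.
t = 2: t! = 2 and 2^t = 4, so 2 ≤ 4.
t = 3: t! = 6 and 2^t = 8, so 6 ≤ 8.
t = 4: t! = 24 and 2^t = 16, so 24 > 16.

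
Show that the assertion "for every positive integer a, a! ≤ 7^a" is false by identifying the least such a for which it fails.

We need the least positive integer a for which a! > 7^a.
For a = 1, 2, 3, 4, …, 14, 15, 16 the conclusion holds.
a = 17: a! = 355687428096000 and 7^a = 232630513987207, so 355687428096000 > 232630513987207.
So a = 17 is the smallest counterexample.

a = 17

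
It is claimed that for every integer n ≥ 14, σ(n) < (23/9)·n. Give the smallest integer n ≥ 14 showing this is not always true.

n = 48

A counterexample is any integer n ≥ 14 such that the claim fails; we check each in order.
For n = 14, 15, 16, 17, …, 45, 46, 47 the conclusion holds.
n = 48: σ(48) = 124; 124 ≥ 368/3.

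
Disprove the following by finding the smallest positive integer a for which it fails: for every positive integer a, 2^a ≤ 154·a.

We need the least positive integer a for which 2^a > 154·a.
The first 10 eligible values, up to a = 10, all satisfy the conclusion.
a = 11: 2^a = 2048 and 154·a = 1694, so 2048 > 1694.

a = 11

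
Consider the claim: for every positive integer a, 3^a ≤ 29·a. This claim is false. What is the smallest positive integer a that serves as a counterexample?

For a = 1, 2, 3, 4 the conclusion holds.
a = 5: 3^a = 243 and 29·a = 145, so 243 > 145.

a = 5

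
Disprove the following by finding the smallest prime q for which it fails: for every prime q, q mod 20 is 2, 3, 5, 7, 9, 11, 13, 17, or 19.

q = 41

Check each prime q in order until the claim fails.
For q = 2, 3, 5, 7, …, 29, 31, 37 the conclusion holds.
q = 41: 41 mod 20 = 1 — not in {2, 3, 5, 7, 9, 11, 13, 17, 19}.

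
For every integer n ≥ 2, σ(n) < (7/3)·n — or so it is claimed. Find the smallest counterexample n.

Check each integer n ≥ 2 in order until the claim fails.
For n = 2, 3, 4, 5, 6, 7, 8, 9, 10, 11 the conclusion holds.
n = 12: σ(12) = 28; 28 ≥ 28.

n = 12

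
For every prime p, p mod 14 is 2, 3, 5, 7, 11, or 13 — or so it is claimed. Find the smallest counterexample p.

Check each prime p in order until the claim fails.
For p = 2, 3, 5, 7, 11, 13, 17, 19 the conclusion holds.
p = 23: 23 mod 14 = 9 — not in {2, 3, 5, 7, 11, 13}.

p = 23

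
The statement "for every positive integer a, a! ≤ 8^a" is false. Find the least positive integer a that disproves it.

a = 20

We need the least positive integer a for which a! > 8^a.
For a = 1, 2, 3, 4, …, 17, 18, 19 the conclusion holds.
a = 20: a! = 2432902008176640000 and 8^a = 1152921504606846976, so 2432902008176640000 > 1152921504606846976.
So a = 20 is the smallest counterexample.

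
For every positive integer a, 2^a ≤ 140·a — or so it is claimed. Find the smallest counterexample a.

a = 11

The first 10 eligible values, up to a = 10, all satisfy the conclusion.
a = 11: 2^a = 2048 and 140·a = 1540, so 2048 > 1540.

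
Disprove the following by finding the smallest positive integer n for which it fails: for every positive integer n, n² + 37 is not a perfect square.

For n = 1, 2, 3, 4, …, 15, 16, 17 the conclusion holds.
n = 18: 18² + 37 = 361 = 19², a perfect square.
Thus n = 18 disproves the claim, and no smaller n works.

n = 18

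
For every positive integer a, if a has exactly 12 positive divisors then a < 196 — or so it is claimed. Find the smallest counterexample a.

For a = 60, 72, 84, 90, …, 150, 156, 160 the conclusion holds.
a = 198: τ(198) = 12; 198 ≥ 196.

a = 198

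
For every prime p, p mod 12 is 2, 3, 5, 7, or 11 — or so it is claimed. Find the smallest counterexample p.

Check each prime p in order until the claim fails.
p = 2: 2 mod 12 = 2.
p = 3: 3 mod 12 = 3.
p = 5: 5 mod 12 = 5.
p = 7: 7 mod 12 = 7.
p = 11: 11 mod 12 = 11.
p = 13: 13 mod 12 = 1 — not in {2, 3, 5, 7, 11}.

p = 13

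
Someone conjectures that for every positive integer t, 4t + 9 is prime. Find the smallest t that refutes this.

For t = 1, 2 the conclusion holds.
t = 3: 4t + 9 = 21 = 3 × 7, composite.

t = 3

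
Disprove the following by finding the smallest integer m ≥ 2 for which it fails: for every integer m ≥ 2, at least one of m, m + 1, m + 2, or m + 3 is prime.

Check each integer m ≥ 2 in order until m, m + 1, m + 2, m + 3 are all composite.
The first 22 eligible values, up to m = 23, all satisfy the conclusion.
m = 24: 24 = 2 × 12; 25 = 5 × 5; 26 = 2 × 13; 27 = 3 × 9 — all composite.

m = 24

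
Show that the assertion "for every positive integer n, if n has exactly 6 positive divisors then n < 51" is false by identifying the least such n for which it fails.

We need the least positive integer n for which n has exactly 6 positive divisors but the claim fails.
For n = 12, 18, 20, 28, 32, 44, 45, 50 the conclusion holds.
n = 52: τ(52) = 6; 52 ≥ 51.

n = 52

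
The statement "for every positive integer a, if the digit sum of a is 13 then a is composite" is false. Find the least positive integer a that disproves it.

We need the least positive integer a for which the digit sum of a is 13 but a is prime.
For a = 49, 58 the conclusion holds.
a = 67: digit sum 13; 67 is prime, not composite.

a = 67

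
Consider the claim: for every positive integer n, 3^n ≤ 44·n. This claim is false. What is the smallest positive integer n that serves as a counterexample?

n = 5

For n = 1, 2, 3, 4 the conclusion holds.
n = 5: 3^n = 243 and 44·n = 220, so 243 > 220.
Thus n = 5 disproves the claim, and no smaller n works.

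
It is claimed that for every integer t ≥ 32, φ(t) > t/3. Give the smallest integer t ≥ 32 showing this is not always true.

A counterexample is any integer t ≥ 32 such that the claim fails; we check each in order.
The first 4 eligible values, up to t = 35, all satisfy the conclusion.
t = 36: φ(36) = 12 and 36/3 = 12, so φ(36) ≤ 36/3.

t = 36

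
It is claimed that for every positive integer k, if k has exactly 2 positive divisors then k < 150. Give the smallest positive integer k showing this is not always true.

For k = 2, 3, 5, 7, …, 137, 139, 149 the conclusion holds.
k = 151: τ(151) = 2; 151 ≥ 150.
Hence k = 151 is a counterexample.

k = 151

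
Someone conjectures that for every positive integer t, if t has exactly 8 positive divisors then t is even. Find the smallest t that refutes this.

t = 105

A counterexample is any positive integer t such that t has exactly 8 positive divisors but t is odd; we check each in order.
The first 12 eligible values, up to t = 104, all satisfy the conclusion.
t = 105: divisors of 105: 1, 3, 5, 7, 15, 21, 35, 105; 105 is odd.
So t = 105 is the smallest counterexample.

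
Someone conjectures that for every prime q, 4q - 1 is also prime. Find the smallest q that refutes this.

q = 7

We need the least prime q for which 4q - 1 is not prime.
q = 2: 4q - 1 = 7, prime.
q = 3: 4q - 1 = 11, prime.
q = 5: 4q - 1 = 19, prime.
q = 7: 4q - 1 = 27 = 3 × 9, not prime.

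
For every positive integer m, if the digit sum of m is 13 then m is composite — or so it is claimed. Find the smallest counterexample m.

For m = 49, 58 the conclusion holds.
m = 67: digit sum 13; 67 is prime, not composite.
Hence m = 67 is a counterexample.

m = 67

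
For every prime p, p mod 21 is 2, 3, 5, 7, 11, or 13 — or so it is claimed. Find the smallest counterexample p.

p = 17

We need the least prime p for which the claim fails.
p = 2: 2 mod 21 = 2.
p = 3: 3 mod 21 = 3.
p = 5: 5 mod 21 = 5.
p = 7: 7 mod 21 = 7.
p = 11: 11 mod 21 = 11.
p = 13: 13 mod 21 = 13.
p = 17: 17 mod 21 = 17 — not in {2, 3, 5, 7, 11, 13}.
Hence p = 17 is a counterexample.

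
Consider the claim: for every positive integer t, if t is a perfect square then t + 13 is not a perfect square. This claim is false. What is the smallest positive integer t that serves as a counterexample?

A counterexample is any positive integer t such that t is a perfect square but t + 13 is a perfect square; we check each in order.
t = 1: 1 + 13 = 14, not a perfect square.
t = 4: 4 + 13 = 17, not a perfect square.
t = 9: 9 + 13 = 22, not a perfect square.
t = 16: 16 + 13 = 29, not a perfect square.
t = 25: 25 + 13 = 38, not a perfect square.
t = 36: 36 = 6² and 36 + 13 = 49 = 7².

t = 36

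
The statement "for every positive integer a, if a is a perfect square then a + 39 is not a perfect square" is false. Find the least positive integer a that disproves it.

We need the least positive integer a for which a is a perfect square but a + 39 is a perfect square.
a = 1: 1 + 39 = 40, not a perfect square.
a = 4: 4 + 39 = 43, not a perfect square.
a = 9: 9 + 39 = 48, not a perfect square.
a = 16: 16 + 39 = 55, not a perfect square.
a = 25: 25 = 5² and 25 + 39 = 64 = 8².

a = 25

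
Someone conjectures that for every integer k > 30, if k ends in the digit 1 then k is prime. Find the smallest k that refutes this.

k = 51

We need the least integer k > 30 for which k ends in the digit 1 but k is not prime.
k = 31: 31 ends in 1 and is prime.
k = 41: 41 ends in 1 and is prime.
k = 51: 51 ends in 1; 51 = 3 × 17, composite.
So k = 51 is the smallest counterexample.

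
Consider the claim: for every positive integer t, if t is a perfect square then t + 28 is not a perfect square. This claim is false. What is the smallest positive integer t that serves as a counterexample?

t = 36

The first 5 eligible values, up to t = 25, all satisfy the conclusion.
t = 36: 36 = 6² and 36 + 28 = 64 = 8².
Hence t = 36 is a counterexample.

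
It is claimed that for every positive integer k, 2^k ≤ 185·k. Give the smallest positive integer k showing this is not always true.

k = 11

We need the least positive integer k for which 2^k > 185·k.
For k = 1, 2, 3, 4, 5, 6, 7, 8, 9, 10 the conclusion holds.
k = 11: 2^k = 2048 and 185·k = 2035, so 2048 > 2035.
Hence k = 11 is a counterexample.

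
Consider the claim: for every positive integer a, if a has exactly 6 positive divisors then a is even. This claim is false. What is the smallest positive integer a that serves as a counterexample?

Check each positive integer a in order until a has exactly 6 positive divisors but a is odd.
For a = 12, 18, 20, 28, 32, 44 the conclusion holds.
a = 45: divisors of 45: 1, 3, 5, 9, 15, 45; 45 is odd.

a = 45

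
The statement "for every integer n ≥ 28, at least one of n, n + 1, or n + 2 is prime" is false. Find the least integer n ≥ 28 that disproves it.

We need the least integer n ≥ 28 for which n, n + 1, n + 2 are all composite.
For n = 28, 29, 30, 31 the conclusion holds.
n = 32: 32 = 2 × 16; 33 = 3 × 11; 34 = 2 × 17 — all composite.
Thus n = 32 disproves the claim, and no smaller n works.

n = 32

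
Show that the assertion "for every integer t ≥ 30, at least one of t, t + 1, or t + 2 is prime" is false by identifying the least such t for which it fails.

t = 32

Check each integer t ≥ 30 in order until t, t + 1, t + 2 are all composite.
For t = 30, 31 the conclusion holds.
t = 32: 32 = 2 × 16; 33 = 3 × 11; 34 = 2 × 17 — all composite.
Hence t = 32 is a counterexample.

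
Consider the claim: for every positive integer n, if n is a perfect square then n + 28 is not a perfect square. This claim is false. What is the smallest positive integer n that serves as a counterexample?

n = 36

Check each positive integer n in order until n is a perfect square but n + 28 is a perfect square.
n = 1: 1 + 28 = 29, not a perfect square.
n = 4: 4 + 28 = 32, not a perfect square.
n = 9: 9 + 28 = 37, not a perfect square.
n = 16: 16 + 28 = 44, not a perfect square.
n = 25: 25 + 28 = 53, not a perfect square.
n = 36: 36 = 6² and 36 + 28 = 64 = 8².
So n = 36 is the smallest counterexample.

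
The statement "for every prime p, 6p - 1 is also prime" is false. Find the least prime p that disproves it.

p = 11

For p = 2, 3, 5, 7 the conclusion holds.
p = 11: 6p - 1 = 65 = 5 × 13, not prime.
So p = 11 is the smallest counterexample.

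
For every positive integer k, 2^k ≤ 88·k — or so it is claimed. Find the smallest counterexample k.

A counterexample is any positive integer k such that 2^k > 88·k; we check each in order.
For k = 1, 2, 3, 4, 5, 6, 7, 8, 9 the conclusion holds.
k = 10: 2^k = 1024 and 88·k = 880, so 1024 > 880.
Thus k = 10 disproves the claim, and no smaller k works.

k = 10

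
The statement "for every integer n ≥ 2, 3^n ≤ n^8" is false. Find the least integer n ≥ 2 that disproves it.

Check each integer n ≥ 2 in order until 3^n > n^8.
The first 21 eligible values, up to n = 22, all satisfy the conclusion.
n = 23: 3^n = 94143178827 and n^8 = 78310985281, so 94143178827 > 78310985281.
Thus n = 23 disproves the claim, and no smaller n works.

n = 23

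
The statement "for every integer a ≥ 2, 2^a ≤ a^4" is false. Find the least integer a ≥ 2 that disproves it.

We need the least integer a ≥ 2 for which 2^a > a^4.
For a = 2, 3, 4, 5, …, 14, 15, 16 the conclusion holds.
a = 17: 2^a = 131072 and a^4 = 83521, so 131072 > 83521.

a = 17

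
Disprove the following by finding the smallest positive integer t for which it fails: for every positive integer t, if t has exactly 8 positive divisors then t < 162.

We need the least positive integer t for which t has exactly 8 positive divisors but the claim fails.
For t = 24, 30, 40, 42, …, 138, 152, 154 the conclusion holds.
t = 165: τ(165) = 8; 165 ≥ 162.
Thus t = 165 disproves the claim, and no smaller t works.

t = 165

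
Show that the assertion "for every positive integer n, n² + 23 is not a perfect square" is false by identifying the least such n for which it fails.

Check each positive integer n in order until n² + 23 is a perfect square.
For n = 1, 2, 3, 4, 5, 6, 7, 8, 9, 10 the conclusion holds.
n = 11: 11² + 23 = 144 = 12², a perfect square.
So n = 11 is the smallest counterexample.

n = 11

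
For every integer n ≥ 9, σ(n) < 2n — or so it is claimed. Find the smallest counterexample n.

n = 12

Check each integer n ≥ 9 in order until the claim fails.
For n = 9, 10, 11 the conclusion holds.
n = 12: σ(12) = 28; 28 ≥ 24.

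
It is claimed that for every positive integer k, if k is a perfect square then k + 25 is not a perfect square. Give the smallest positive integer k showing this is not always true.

We need the least positive integer k for which k is a perfect square but k + 25 is a perfect square.
For k = 1, 4, 9, 16, …, 81, 100, 121 the conclusion holds.
k = 144: 144 = 12² and 144 + 25 = 169 = 13².

k = 144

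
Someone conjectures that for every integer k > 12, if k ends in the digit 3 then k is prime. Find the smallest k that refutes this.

A counterexample is any integer k > 12 such that k ends in the digit 3 but k is not prime; we check each in order.
For k = 13, 23 the conclusion holds.
k = 33: 33 ends in 3; 33 = 3 × 11, composite.

k = 33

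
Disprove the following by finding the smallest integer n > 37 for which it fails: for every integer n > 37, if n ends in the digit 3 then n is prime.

A counterexample is any integer n > 37 such that n ends in the digit 3 but n is not prime; we check each in order.
n = 43: 43 ends in 3 and is prime.
n = 53: 53 ends in 3 and is prime.
n = 63: 63 ends in 3; 63 = 3 × 21, composite.

n = 63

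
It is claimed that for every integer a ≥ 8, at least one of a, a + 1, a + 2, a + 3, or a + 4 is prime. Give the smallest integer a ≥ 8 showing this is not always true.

a = 24

Check each integer a ≥ 8 in order until a, a + 1, a + 2, a + 3, a + 4 are all composite.
The first 16 eligible values, up to a = 23, all satisfy the conclusion.
a = 24: 24 = 2 × 12; 25 = 5 × 5; 26 = 2 × 13; 27 = 3 × 9; 28 = 2 × 14 — all composite.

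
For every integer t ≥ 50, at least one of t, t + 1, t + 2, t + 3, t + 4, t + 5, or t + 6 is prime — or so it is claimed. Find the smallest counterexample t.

We need the least integer t ≥ 50 for which t, t + 1, t + 2, t + 3, t + 4, t + 5, t + 6 are all composite.
For t = 50, 51, 52, 53, …, 87, 88, 89 the conclusion holds.
t = 90: 90 = 2 × 45; 91 = 7 × 13; 92 = 2 × 46; 93 = 3 × 31; 94 = 2 × 47; 95 = 5 × 19; 96 = 2 × 48 — all composite.
So t = 90 is the smallest counterexample.

t = 90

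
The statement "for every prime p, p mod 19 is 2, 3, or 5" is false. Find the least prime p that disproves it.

We need the least prime p for which the claim fails.
For p = 2, 3, 5 the conclusion holds.
p = 7: 7 mod 19 = 7 — not in {2, 3, 5}.
Thus p = 7 disproves the claim, and no smaller p works.

p = 7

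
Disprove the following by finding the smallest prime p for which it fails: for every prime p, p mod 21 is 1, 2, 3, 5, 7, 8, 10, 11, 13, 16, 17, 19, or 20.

We need the least prime p for which the claim fails.
For p = 2, 3, 5, 7, …, 53, 59, 61 the conclusion holds.
p = 67: 67 mod 21 = 4 — not in {1, 2, 3, 5, 7, 8, 10, 11, 13, 16, 17, 19, 20}.
Thus p = 67 disproves the claim, and no smaller p works.

p = 67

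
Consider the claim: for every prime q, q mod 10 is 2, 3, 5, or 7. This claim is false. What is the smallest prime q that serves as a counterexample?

Check each prime q in order until the claim fails.
The first 4 eligible values, up to q = 7, all satisfy the conclusion.
q = 11: 11 mod 10 = 1 — not in {2, 3, 5, 7}.

q = 11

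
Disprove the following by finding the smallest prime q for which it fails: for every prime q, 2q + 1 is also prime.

q = 7

Check each prime q in order until 2q + 1 is not prime.
For q = 2, 3, 5 the conclusion holds.
q = 7: 2q + 1 = 15 = 3 × 5, not prime.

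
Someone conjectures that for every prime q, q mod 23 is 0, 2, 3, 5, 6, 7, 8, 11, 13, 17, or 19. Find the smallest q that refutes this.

q = 37

We need the least prime q for which the claim fails.
For q = 2, 3, 5, 7, …, 23, 29, 31 the conclusion holds.
q = 37: 37 mod 23 = 14 — not in {0, 2, 3, 5, 6, 7, 8, 11, 13, 17, 19}.
Thus q = 37 disproves the claim, and no smaller q works.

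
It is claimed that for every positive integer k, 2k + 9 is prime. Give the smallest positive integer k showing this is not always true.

k = 3

A counterexample is any positive integer k such that 2k + 9 is not prime; we check each in order.
For k = 1, 2 the conclusion holds.
k = 3: 2k + 9 = 15 = 3 × 5, composite.
Thus k = 3 disproves the claim, and no smaller k works.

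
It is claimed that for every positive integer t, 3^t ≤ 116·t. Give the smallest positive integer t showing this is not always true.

t = 6

t = 1: 3^t = 3 and 116·t = 116, so 3 ≤ 116.
t = 2: 3^t = 9 and 116·t = 232, so 9 ≤ 232.
t = 3: 3^t = 27 and 116·t = 348, so 27 ≤ 348.
t = 4: 3^t = 81 and 116·t = 464, so 81 ≤ 464.
t = 5: 3^t = 243 and 116·t = 580, so 243 ≤ 580.
t = 6: 3^t = 729 and 116·t = 696, so 729 > 696.
Hence t = 6 is a counterexample.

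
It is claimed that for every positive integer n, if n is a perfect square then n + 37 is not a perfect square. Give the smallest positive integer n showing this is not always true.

n = 324

Check each positive integer n in order until n is a perfect square but n + 37 is a perfect square.
For n = 1, 4, 9, 16, …, 225, 256, 289 the conclusion holds.
n = 324: 324 = 18² and 324 + 37 = 361 = 19².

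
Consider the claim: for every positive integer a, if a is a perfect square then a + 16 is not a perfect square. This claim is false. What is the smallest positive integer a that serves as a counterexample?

a = 9

A counterexample is any positive integer a such that a is a perfect square but a + 16 is a perfect square; we check each in order.
a = 1: 1 + 16 = 17, not a perfect square.
a = 4: 4 + 16 = 20, not a perfect square.
a = 9: 9 = 3² and 9 + 16 = 25 = 5².
Thus a = 9 disproves the claim, and no smaller a works.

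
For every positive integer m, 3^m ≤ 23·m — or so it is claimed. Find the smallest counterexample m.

m = 1: 3^m = 3 and 23·m = 23, so 3 ≤ 23.
m = 2: 3^m = 9 and 23·m = 46, so 9 ≤ 46.
m = 3: 3^m = 27 and 23·m = 69, so 27 ≤ 69.
m = 4: 3^m = 81 and 23·m = 92, so 81 ≤ 92.
m = 5: 3^m = 243 and 23·m = 115, so 243 > 115.
So m = 5 is the smallest counterexample.

m = 5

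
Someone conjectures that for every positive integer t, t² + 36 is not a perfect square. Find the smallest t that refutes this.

Check each positive integer t in order until t² + 36 is a perfect square.
The first 7 eligible values, up to t = 7, all satisfy the conclusion.
t = 8: 8² + 36 = 100 = 10², a perfect square.
Hence t = 8 is a counterexample.

t = 8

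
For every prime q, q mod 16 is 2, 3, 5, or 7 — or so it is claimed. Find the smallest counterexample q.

q = 11

q = 2: 2 mod 16 = 2.
q = 3: 3 mod 16 = 3.
q = 5: 5 mod 16 = 5.
q = 7: 7 mod 16 = 7.
q = 11: 11 mod 16 = 11 — not in {2, 3, 5, 7}.
Hence q = 11 is a counterexample.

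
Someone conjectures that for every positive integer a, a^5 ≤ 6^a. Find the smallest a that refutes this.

We need the least positive integer a for which a^5 > 6^a.
a = 1: a^5 = 1 and 6^a = 6, so 1 ≤ 6.
a = 2: a^5 = 32 and 6^a = 36, so 32 ≤ 36.
a = 3: a^5 = 243 and 6^a = 216, so 243 > 216.

a = 3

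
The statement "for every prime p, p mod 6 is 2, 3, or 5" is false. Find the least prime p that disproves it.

p = 7

A counterexample is any prime p such that the claim fails; we check each in order.
p = 2: 2 mod 6 = 2.
p = 3: 3 mod 6 = 3.
p = 5: 5 mod 6 = 5.
p = 7: 7 mod 6 = 1 — not in {2, 3, 5}.
Thus p = 7 disproves the claim, and no smaller p works.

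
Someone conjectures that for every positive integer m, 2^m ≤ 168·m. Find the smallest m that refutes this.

m = 11

A counterexample is any positive integer m such that 2^m > 168·m; we check each in order.
The first 10 eligible values, up to m = 10, all satisfy the conclusion.
m = 11: 2^m = 2048 and 168·m = 1848, so 2048 > 1848.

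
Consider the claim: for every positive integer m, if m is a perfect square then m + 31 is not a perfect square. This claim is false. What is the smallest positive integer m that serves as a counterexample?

A counterexample is any positive integer m such that m is a perfect square but m + 31 is a perfect square; we check each in order.
For m = 1, 4, 9, 16, …, 144, 169, 196 the conclusion holds.
m = 225: 225 = 15² and 225 + 31 = 256 = 16².

m = 225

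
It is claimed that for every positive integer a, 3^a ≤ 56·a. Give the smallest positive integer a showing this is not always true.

We need the least positive integer a for which 3^a > 56·a.
a = 1: 3^a = 3 and 56·a = 56, so 3 ≤ 56.
a = 2: 3^a = 9 and 56·a = 112, so 9 ≤ 112.
a = 3: 3^a = 27 and 56·a = 168, so 27 ≤ 168.
a = 4: 3^a = 81 and 56·a = 224, so 81 ≤ 224.
a = 5: 3^a = 243 and 56·a = 280, so 243 ≤ 280.
a = 6: 3^a = 729 and 56·a = 336, so 729 > 336.
Thus a = 6 disproves the claim, and no smaller a works.

a = 6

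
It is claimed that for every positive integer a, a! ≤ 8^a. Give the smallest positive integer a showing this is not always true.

For a = 1, 2, 3, 4, …, 17, 18, 19 the conclusion holds.
a = 20: a! = 2432902008176640000 and 8^a = 1152921504606846976, so 2432902008176640000 > 1152921504606846976.
So a = 20 is the smallest counterexample.

a = 20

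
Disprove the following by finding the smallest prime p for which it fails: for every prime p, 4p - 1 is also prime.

We need the least prime p for which 4p - 1 is not prime.
p = 2: 4p - 1 = 7, prime.
p = 3: 4p - 1 = 11, prime.
p = 5: 4p - 1 = 19, prime.
p = 7: 4p - 1 = 27 = 3 × 9, not prime.
So p = 7 is the smallest counterexample.

p = 7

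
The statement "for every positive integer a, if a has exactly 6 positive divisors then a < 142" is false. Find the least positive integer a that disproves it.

a = 147

A counterexample is any positive integer a such that a has exactly 6 positive divisors but the claim fails; we check each in order.
For a = 12, 18, 20, 28, …, 116, 117, 124 the conclusion holds.
a = 147: τ(147) = 6; 147 ≥ 142.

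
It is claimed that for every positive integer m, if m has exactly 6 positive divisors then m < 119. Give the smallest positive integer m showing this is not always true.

A counterexample is any positive integer m such that m has exactly 6 positive divisors but the claim fails; we check each in order.
For m = 12, 18, 20, 28, …, 99, 116, 117 the conclusion holds.
m = 124: τ(124) = 6; 124 ≥ 119.

m = 124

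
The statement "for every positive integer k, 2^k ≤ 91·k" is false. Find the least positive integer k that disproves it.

k = 10

For k = 1, 2, 3, 4, 5, 6, 7, 8, 9 the conclusion holds.
k = 10: 2^k = 1024 and 91·k = 910, so 1024 > 910.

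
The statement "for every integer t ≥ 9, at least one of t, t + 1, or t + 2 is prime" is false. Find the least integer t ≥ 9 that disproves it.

t = 14

t = 9: 11 is prime.
t = 10: 11 is prime.
t = 11: 11 is prime.
t = 12: 13 is prime.
t = 13: 13 is prime.
t = 14: 14 = 2 × 7; 15 = 3 × 5; 16 = 2 × 8 — all composite.
Hence t = 14 is a counterexample.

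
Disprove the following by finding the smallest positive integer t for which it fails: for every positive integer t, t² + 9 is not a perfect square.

Check each positive integer t in order until t² + 9 is a perfect square.
t = 1: 1² + 9 = 10, not a perfect square.
t = 2: 2² + 9 = 13, not a perfect square.
t = 3: 3² + 9 = 18, not a perfect square.
t = 4: 4² + 9 = 25 = 5², a perfect square.

t = 4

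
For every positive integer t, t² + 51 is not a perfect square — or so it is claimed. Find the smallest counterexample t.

t = 7

We need the least positive integer t for which t² + 51 is a perfect square.
The first 6 eligible values, up to t = 6, all satisfy the conclusion.
t = 7: 7² + 51 = 100 = 10², a perfect square.
Thus t = 7 disproves the claim, and no smaller t works.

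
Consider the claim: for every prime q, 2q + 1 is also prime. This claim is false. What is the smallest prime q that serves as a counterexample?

Check each prime q in order until 2q + 1 is not prime.
q = 2: 2q + 1 = 5, prime.
q = 3: 2q + 1 = 7, prime.
q = 5: 2q + 1 = 11, prime.
q = 7: 2q + 1 = 15 = 3 × 5, not prime.
So q = 7 is the smallest counterexample.

q = 7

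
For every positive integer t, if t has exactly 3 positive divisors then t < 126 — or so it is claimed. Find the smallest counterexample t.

t = 169

Check each positive integer t in order until t has exactly 3 positive divisors but the claim fails.
The first 5 eligible values, up to t = 121, all satisfy the conclusion.
t = 169: τ(169) = 3; 169 ≥ 126.
Thus t = 169 disproves the claim, and no smaller t works.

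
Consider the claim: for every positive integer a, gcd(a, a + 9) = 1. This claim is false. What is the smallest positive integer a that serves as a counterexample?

For a = 1, 2 the conclusion holds.
a = 3: gcd(3, 12) = 3.

a = 3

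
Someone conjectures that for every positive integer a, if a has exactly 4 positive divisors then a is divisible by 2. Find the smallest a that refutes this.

Check each positive integer a in order until a has exactly 4 positive divisors but a is not divisible by 2.
a = 6: τ(6) = 4; 6 mod 2 = 0.
a = 8: τ(8) = 4; 8 mod 2 = 0.
a = 10: τ(10) = 4; 10 mod 2 = 0.
a = 14: τ(14) = 4; 14 mod 2 = 0.
a = 15: τ(15) = 4; 15 mod 2 = 1.
Hence a = 15 is a counterexample.

a = 15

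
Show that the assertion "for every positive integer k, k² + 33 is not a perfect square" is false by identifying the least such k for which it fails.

k = 1: 1² + 33 = 34, not a perfect square.
k = 2: 2² + 33 = 37, not a perfect square.
k = 3: 3² + 33 = 42, not a perfect square.
k = 4: 4² + 33 = 49 = 7², a perfect square.

k = 4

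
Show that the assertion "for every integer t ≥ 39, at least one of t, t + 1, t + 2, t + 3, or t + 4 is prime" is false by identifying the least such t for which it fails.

t = 48

A counterexample is any integer t ≥ 39 such that t, t + 1, t + 2, t + 3, t + 4 are all composite; we check each in order.
For t = 39, 40, 41, 42, 43, 44, 45, 46, 47 the conclusion holds.
t = 48: 48 = 2 × 24; 49 = 7 × 7; 50 = 2 × 25; 51 = 3 × 17; 52 = 2 × 26 — all composite.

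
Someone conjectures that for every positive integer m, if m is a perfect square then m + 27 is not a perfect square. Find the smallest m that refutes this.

m = 9

Check each positive integer m in order until m is a perfect square but m + 27 is a perfect square.
m = 1: 1 + 27 = 28, not a perfect square.
m = 4: 4 + 27 = 31, not a perfect square.
m = 9: 9 = 3² and 9 + 27 = 36 = 6².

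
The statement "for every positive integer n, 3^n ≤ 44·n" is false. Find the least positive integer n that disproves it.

n = 1: 3^n = 3 and 44·n = 44, so 3 ≤ 44.
n = 2: 3^n = 9 and 44·n = 88, so 9 ≤ 88.
n = 3: 3^n = 27 and 44·n = 132, so 27 ≤ 132.
n = 4: 3^n = 81 and 44·n = 176, so 81 ≤ 176.
n = 5: 3^n = 243 and 44·n = 220, so 243 > 220.

n = 5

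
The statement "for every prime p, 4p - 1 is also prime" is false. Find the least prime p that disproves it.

For p = 2, 3, 5 the conclusion holds.
p = 7: 4p - 1 = 27 = 3 × 9, not prime.

p = 7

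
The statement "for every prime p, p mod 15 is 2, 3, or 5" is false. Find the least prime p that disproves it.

p = 7

A counterexample is any prime p such that the claim fails; we check each in order.
For p = 2, 3, 5 the conclusion holds.
p = 7: 7 mod 15 = 7 — not in {2, 3, 5}.
Thus p = 7 disproves the claim, and no smaller p works.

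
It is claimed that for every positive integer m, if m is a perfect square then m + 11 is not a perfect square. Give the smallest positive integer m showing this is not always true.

A counterexample is any positive integer m such that m is a perfect square but m + 11 is a perfect square; we check each in order.
The first 4 eligible values, up to m = 16, all satisfy the conclusion.
m = 25: 25 = 5² and 25 + 11 = 36 = 6².

m = 25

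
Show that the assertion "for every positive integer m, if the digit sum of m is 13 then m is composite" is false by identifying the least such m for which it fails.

m = 67

Check each positive integer m in order until the digit sum of m is 13 but m is prime.
For m = 49, 58 the conclusion holds.
m = 67: digit sum 13; 67 is prime, not composite.
Thus m = 67 disproves the claim, and no smaller m works.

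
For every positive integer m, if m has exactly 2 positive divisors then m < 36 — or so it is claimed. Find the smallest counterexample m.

The first 11 eligible values, up to m = 31, all satisfy the conclusion.
m = 37: τ(37) = 2; 37 ≥ 36.

m = 37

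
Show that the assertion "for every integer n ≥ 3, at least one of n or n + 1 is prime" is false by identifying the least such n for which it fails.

n = 8

The first 5 eligible values, up to n = 7, all satisfy the conclusion.
n = 8: 8 = 2 × 4; 9 = 3 × 3 — both composite.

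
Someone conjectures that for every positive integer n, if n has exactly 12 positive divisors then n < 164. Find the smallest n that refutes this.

n = 198

We need the least positive integer n for which n has exactly 12 positive divisors but the claim fails.
For n = 60, 72, 84, 90, …, 150, 156, 160 the conclusion holds.
n = 198: τ(198) = 12; 198 ≥ 164.
Hence n = 198 is a counterexample.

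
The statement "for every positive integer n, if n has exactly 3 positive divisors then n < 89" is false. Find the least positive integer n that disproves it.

A counterexample is any positive integer n such that n has exactly 3 positive divisors but the claim fails; we check each in order.
n = 4: τ(4) = 3; 4 < 89.
n = 9: τ(9) = 3; 9 < 89.
n = 25: τ(25) = 3; 25 < 89.
n = 49: τ(49) = 3; 49 < 89.
n = 121: τ(121) = 3; 121 ≥ 89.
Hence n = 121 is a counterexample.

n = 121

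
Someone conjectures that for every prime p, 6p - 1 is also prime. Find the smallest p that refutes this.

p = 11

We need the least prime p for which 6p - 1 is not prime.
The first 4 eligible values, up to p = 7, all satisfy the conclusion.
p = 11: 6p - 1 = 65 = 5 × 13, not prime.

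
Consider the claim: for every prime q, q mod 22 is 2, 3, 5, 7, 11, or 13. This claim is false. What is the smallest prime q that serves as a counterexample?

q = 17

A counterexample is any prime q such that the claim fails; we check each in order.
The first 6 eligible values, up to q = 13, all satisfy the conclusion.
q = 17: 17 mod 22 = 17 — not in {2, 3, 5, 7, 11, 13}.
So q = 17 is the smallest counterexample.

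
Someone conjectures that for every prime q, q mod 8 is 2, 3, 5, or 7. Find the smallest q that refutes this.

q = 17

We need the least prime q for which the claim fails.
q = 2: 2 mod 8 = 2.
q = 3: 3 mod 8 = 3.
q = 5: 5 mod 8 = 5.
q = 7: 7 mod 8 = 7.
q = 11: 11 mod 8 = 3.
q = 13: 13 mod 8 = 5.
q = 17: 17 mod 8 = 1 — not in {2, 3, 5, 7}.
So q = 17 is the smallest counterexample.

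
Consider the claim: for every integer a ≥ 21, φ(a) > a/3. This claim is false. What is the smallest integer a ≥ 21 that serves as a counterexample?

A counterexample is any integer a ≥ 21 such that the claim fails; we check each in order.
For a = 21, 22, 23 the conclusion holds.
a = 24: φ(24) = 8 and 24/3 = 8, so φ(24) ≤ 24/3.
Thus a = 24 disproves the claim, and no smaller a works.

a = 24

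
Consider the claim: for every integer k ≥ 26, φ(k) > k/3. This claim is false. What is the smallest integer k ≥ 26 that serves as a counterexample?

We need the least integer k ≥ 26 for which the claim fails.
The first 4 eligible values, up to k = 29, all satisfy the conclusion.
k = 30: φ(30) = 8 and 30/3 = 10, so φ(30) ≤ 30/3.
Thus k = 30 disproves the claim, and no smaller k works.

k = 30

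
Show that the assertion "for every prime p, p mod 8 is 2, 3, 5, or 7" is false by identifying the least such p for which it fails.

Check each prime p in order until the claim fails.
The first 6 eligible values, up to p = 13, all satisfy the conclusion.
p = 17: 17 mod 8 = 1 — not in {2, 3, 5, 7}.
So p = 17 is the smallest counterexample.

p = 17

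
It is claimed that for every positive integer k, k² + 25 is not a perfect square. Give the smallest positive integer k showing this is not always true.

k = 12

A counterexample is any positive integer k such that k² + 25 is a perfect square; we check each in order.
The first 11 eligible values, up to k = 11, all satisfy the conclusion.
k = 12: 12² + 25 = 169 = 13², a perfect square.
So k = 12 is the smallest counterexample.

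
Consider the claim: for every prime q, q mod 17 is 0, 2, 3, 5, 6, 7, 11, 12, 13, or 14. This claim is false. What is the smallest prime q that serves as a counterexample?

q = 43

Check each prime q in order until the claim fails.
The first 13 eligible values, up to q = 41, all satisfy the conclusion.
q = 43: 43 mod 17 = 9 — not in {0, 2, 3, 5, 6, 7, 11, 12, 13, 14}.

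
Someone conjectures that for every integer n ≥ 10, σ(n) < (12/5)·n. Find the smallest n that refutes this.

n = 24

A counterexample is any integer n ≥ 10 such that the claim fails; we check each in order.
The first 14 eligible values, up to n = 23, all satisfy the conclusion.
n = 24: σ(24) = 60; 60 ≥ 288/5.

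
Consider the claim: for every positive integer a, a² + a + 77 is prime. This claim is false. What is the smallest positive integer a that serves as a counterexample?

a = 6

For a = 1, 2, 3, 4, 5 the conclusion holds.
a = 6: a² + a + 77 = 119 = 7 × 17, composite.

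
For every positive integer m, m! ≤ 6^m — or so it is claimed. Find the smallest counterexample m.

Check each positive integer m in order until m! > 6^m.
For m = 1, 2, 3, 4, …, 11, 12, 13 the conclusion holds.
m = 14: m! = 87178291200 and 6^m = 78364164096, so 87178291200 > 78364164096.
So m = 14 is the smallest counterexample.

m = 14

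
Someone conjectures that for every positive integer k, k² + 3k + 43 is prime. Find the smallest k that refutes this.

k = 39

A counterexample is any positive integer k such that k² + 3k + 43 is not prime; we check each in order.
For k = 1, 2, 3, 4, …, 36, 37, 38 the conclusion holds.
k = 39: k² + 3k + 43 = 1681 = 41 × 41, composite.
Thus k = 39 disproves the claim, and no smaller k works.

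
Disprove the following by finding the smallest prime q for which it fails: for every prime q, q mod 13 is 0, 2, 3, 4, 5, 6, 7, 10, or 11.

A counterexample is any prime q such that the claim fails; we check each in order.
For q = 2, 3, 5, 7, …, 37, 41, 43 the conclusion holds.
q = 47: 47 mod 13 = 8 — not in {0, 2, 3, 4, 5, 6, 7, 10, 11}.

q = 47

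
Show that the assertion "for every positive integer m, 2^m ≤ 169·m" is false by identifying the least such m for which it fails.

m = 11

For m = 1, 2, 3, 4, 5, 6, 7, 8, 9, 10 the conclusion holds.
m = 11: 2^m = 2048 and 169·m = 1859, so 2048 > 1859.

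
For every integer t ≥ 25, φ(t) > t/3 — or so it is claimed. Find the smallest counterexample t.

We need the least integer t ≥ 25 for which the claim fails.
t = 25: φ(25) = 20 and 25/3 = 25/3, so φ(25) > 25/3.
t = 26: φ(26) = 12 and 26/3 = 26/3, so φ(26) > 26/3.
t = 27: φ(27) = 18 and 27/3 = 9, so φ(27) > 27/3.
t = 28: φ(28) = 12 and 28/3 = 28/3, so φ(28) > 28/3.
t = 29: φ(29) = 28 and 29/3 = 29/3, so φ(29) > 29/3.
t = 30: φ(30) = 8 and 30/3 = 10, so φ(30) ≤ 30/3.

t = 30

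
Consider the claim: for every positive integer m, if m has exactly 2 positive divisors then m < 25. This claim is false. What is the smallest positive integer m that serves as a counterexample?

Check each positive integer m in order until m has exactly 2 positive divisors but the claim fails.
For m = 2, 3, 5, 7, 11, 13, 17, 19, 23 the conclusion holds.
m = 29: τ(29) = 2; 29 ≥ 25.

m = 29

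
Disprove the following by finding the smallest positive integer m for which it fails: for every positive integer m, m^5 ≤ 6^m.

m = 3

We need the least positive integer m for which m^5 > 6^m.
m = 1: m^5 = 1 and 6^m = 6, so 1 ≤ 6.
m = 2: m^5 = 32 and 6^m = 36, so 32 ≤ 36.
m = 3: m^5 = 243 and 6^m = 216, so 243 > 216.
Hence m = 3 is a counterexample.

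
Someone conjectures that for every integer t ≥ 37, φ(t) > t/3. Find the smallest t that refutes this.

t = 37: φ(37) = 36 and 37/3 = 37/3, so φ(37) > 37/3.
t = 38: φ(38) = 18 and 38/3 = 38/3, so φ(38) > 38/3.
t = 39: φ(39) = 24 and 39/3 = 13, so φ(39) > 39/3.
t = 40: φ(40) = 16 and 40/3 = 40/3, so φ(40) > 40/3.
t = 41: φ(41) = 40 and 41/3 = 41/3, so φ(41) > 41/3.
t = 42: φ(42) = 12 and 42/3 = 14, so φ(42) ≤ 42/3.
So t = 42 is the smallest counterexample.

t = 42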